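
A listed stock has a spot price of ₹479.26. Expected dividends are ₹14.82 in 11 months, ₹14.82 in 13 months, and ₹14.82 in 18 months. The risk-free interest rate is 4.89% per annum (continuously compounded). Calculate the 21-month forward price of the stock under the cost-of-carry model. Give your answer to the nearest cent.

₹476.33

PV(dividends) I = 14.82·e^(−0.0489·11/12) + 14.82·e^(−0.0489·13/12) + 14.82·e^(−0.0489·18/12)
I = 14.1704 + 14.0553 + 13.7719 = 41.9976
F = (S − I)·e^(rT) = (479.26 − 41.9976) · e^(0.0489·21/12)
= 437.2624 · e^0.085575 = 437.2624 × 1.089343 = ₹476.33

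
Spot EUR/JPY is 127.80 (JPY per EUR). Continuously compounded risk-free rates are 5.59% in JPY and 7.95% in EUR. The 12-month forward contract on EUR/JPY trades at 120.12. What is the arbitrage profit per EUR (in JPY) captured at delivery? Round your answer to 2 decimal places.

4.70 per EUR (in JPY)

Fair forward: F* = S·e^(carry·T), with carry = (r_JPY − r_EUR) = 0.0559 − 0.0795 = -0.0236
F* = 127.80 · e^(-0.0236 × 12/12) = 127.80 · e^-0.023600 = 127.80 × 0.976676 = 124.8192
Market 120.12 < fair 124.8192: forward underpriced → reverse cash-and-carry (short spot, go long the forward).
At maturity, profit = |F_mkt − F*| = |120.12 − 124.8192| = 4.70 per EUR (in JPY)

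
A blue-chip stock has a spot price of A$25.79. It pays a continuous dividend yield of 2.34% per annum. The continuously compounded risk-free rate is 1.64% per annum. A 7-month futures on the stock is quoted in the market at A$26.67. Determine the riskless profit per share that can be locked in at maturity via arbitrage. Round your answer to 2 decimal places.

Fair futures: F* = S·e^(carry·T), with carry = (r − q) = 0.0164 − 0.0234 = -0.0070
F* = 25.79 · e^(-0.0070 × 7/12) = 25.79 · e^-0.004083 = 25.79 × 0.995925 = A$25.6849
Market A$26.67 > fair A$25.6849: forward overpriced → cash-and-carry (buy spot, short the forward).
At maturity, profit = |F_mkt − F*| = |26.67 − 25.6849| = A$0.99 per share

A$0.99 per share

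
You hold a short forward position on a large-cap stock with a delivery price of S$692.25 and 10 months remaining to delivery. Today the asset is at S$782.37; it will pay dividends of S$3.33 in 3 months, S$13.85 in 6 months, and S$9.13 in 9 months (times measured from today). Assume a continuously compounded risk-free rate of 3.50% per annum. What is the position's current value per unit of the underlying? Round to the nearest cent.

PV(remaining dividends) I = 3.33·e^(−0.0350·3/12) + 13.85·e^(−0.0350·6/12) + 9.13·e^(−0.0350·9/12) = 25.8042
Current forward F = (S − I)·e^(rT) = (782.37 − 25.8042)·e^(0.0350·10/12) = 756.5658 × 1.029596 = 778.9571
Value (long) = (F − K)·e^(−rT) = (778.9571 − 692.25) × 0.971255 = 84.2147
Short position value = −(long value) = -S$84.21

-S$84.21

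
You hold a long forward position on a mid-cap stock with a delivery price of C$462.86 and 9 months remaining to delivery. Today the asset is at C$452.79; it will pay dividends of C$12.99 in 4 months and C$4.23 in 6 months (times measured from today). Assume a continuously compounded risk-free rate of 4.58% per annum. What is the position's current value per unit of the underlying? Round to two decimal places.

-C$11.37

PV(remaining dividends) I = 12.99·e^(−0.0458·4/12) + 4.23·e^(−0.0458·6/12) = 16.9274
Current forward F = (S − I)·e^(rT) = (452.79 − 16.9274)·e^(0.0458·9/12) = 435.8626 × 1.034947 = 451.0947
Value (long) = (F − K)·e^(−rT) = (451.0947 − 462.86) × 0.966233 = -11.3680
Value = -C$11.37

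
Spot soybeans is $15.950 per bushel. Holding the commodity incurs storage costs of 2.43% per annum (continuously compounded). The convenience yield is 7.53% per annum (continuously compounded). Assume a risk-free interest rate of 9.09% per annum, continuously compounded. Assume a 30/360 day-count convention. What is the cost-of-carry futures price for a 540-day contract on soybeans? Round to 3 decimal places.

Net carry = r + u − y = 0.0909 + 0.0243 − 0.0753 = 0.0399
F = S·e^((r+u−y)T) = 15.950 · e^(0.0399 × 540/360) = 15.950 · e^0.059850
= 15.950 × 1.061677 = $16.934 per bushel

$16.934 per bushel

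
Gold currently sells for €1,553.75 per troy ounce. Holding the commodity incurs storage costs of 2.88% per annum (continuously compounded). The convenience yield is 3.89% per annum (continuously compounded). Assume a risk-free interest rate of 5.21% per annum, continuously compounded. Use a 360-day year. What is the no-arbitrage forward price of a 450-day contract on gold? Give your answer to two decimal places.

Net carry = r + u − y = 0.0521 + 0.0288 − 0.0389 = 0.0420
F = S·e^((r+u−y)T) = 1553.75 · e^(0.0420 × 450/360) = 1553.75 · e^0.05250000
= 1553.75 × 1.05390256 = €1,637.50 per troy ounce

€1,637.50 per troy ounce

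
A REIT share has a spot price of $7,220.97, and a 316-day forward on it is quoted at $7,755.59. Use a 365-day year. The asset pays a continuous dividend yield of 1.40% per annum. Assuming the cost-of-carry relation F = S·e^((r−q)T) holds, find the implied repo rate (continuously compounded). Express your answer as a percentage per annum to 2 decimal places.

From F = S·e^((r−q)T): (r − q) = ln(F/S)/T
ln(7755.59/7220.97) = ln(1.074037) = 0.071424
(r − q) = 0.071424 / (316/365) = 0.082499
r = ln(F/S)/T + q = 0.082499 + 0.0140 = 0.096499
r = 9.65%

9.65%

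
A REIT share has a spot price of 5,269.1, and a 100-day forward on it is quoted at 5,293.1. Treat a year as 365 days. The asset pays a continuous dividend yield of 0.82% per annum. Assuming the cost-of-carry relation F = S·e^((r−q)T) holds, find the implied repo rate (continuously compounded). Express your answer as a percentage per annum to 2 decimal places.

From F = S·e^((r−q)T): (r − q) = ln(F/S)/T
ln(5293.1/5269.1) = ln(1.004555) = 0.004545
(r − q) = 0.004545 / (100/365) = 0.016589
r = ln(F/S)/T + q = 0.016589 + 0.0082 = 0.024789
r = 2.48%

2.48%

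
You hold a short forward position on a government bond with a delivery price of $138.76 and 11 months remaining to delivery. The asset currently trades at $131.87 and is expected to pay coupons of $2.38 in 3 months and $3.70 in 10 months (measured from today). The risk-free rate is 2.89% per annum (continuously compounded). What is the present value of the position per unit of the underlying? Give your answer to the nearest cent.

$9.24

PV(remaining coupons) I = 2.38·e^(−0.0289·3/12) + 3.70·e^(−0.0289·10/12) = 5.9748
Current forward F = (S − I)·e^(rT) = (131.87 − 5.9748)·e^(0.0289·11/12) = 125.8952 × 1.026846 = 129.2750
Value (long) = (F − K)·e^(−rT) = (129.2750 − 138.76) × 0.973856 = -9.2370
Short position value = −(long value) = $9.24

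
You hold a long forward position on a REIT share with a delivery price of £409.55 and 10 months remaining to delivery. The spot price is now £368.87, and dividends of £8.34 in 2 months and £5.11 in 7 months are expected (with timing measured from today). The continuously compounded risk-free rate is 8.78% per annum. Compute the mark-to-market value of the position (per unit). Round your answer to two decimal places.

-£24.86

PV(remaining dividends) I = 8.34·e^(−0.0878·2/12) + 5.11·e^(−0.0878·7/12) = 13.0737
Current forward F = (S − I)·e^(rT) = (368.87 − 13.0737)·e^(0.0878·10/12) = 355.7963 × 1.075910 = 382.8048
Value (long) = (F − K)·e^(−rT) = (382.8048 − 409.55) × 0.929446 = -24.8582
Value = -£24.86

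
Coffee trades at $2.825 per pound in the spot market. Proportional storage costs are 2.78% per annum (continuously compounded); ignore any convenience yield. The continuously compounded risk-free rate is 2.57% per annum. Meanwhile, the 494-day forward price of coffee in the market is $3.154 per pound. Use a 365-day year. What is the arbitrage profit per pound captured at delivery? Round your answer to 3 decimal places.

$0.117 per pound

Fair forward: F* = S·e^(carry·T), with carry = (r + u) = 0.0257 + 0.0278 = 0.0535
F* = 2.825 · e^(0.0535 × 494/365) = 2.825 · e^0.072408 = 2.825 × 1.075094 = $3.0371
Market $3.154 > fair $3.0371: forward overpriced → cash-and-carry (buy spot, short the forward).
At maturity, profit = |F_mkt − F*| = |3.154 − 3.0371| = $0.117 per pound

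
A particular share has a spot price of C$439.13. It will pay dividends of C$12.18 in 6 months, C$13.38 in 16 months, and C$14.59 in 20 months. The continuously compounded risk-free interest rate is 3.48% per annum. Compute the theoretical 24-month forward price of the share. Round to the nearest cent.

PV(dividends) I = 12.18·e^(−0.0348·6/12) + 13.38·e^(−0.0348·16/12) + 14.59·e^(−0.0348·20/12)
I = 11.9699 + 12.7734 + 13.7679 = 38.5112
F = (S − I)·e^(rT) = (439.13 − 38.5112) · e^(0.0348·24/12)
= 400.6188 · e^0.069600 = 400.6188 × 1.072079 = C$429.50

C$429.50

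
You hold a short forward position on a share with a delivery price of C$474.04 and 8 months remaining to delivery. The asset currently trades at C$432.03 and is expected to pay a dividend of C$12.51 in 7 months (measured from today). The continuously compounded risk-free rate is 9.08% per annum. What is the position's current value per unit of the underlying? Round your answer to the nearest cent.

PV(remaining dividends) I = 12.51·e^(−0.0908·7/12) = 11.8646
Current forward F = (S − I)·e^(rT) = (432.03 − 11.8646)·e^(0.0908·8/12) = 420.1654 × 1.062403 = 446.3850
Value (long) = (F − K)·e^(−rT) = (446.3850 − 474.04) × 0.941262 = -26.0306
Short position value = −(long value) = C$26.03

C$26.03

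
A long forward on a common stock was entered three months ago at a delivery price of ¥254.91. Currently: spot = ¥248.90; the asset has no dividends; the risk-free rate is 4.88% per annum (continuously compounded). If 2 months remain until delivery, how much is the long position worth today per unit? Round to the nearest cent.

-¥3.95

Current fair forward for the remaining 2 months: F = S·e^(r·T), r = 0.0488
F = 248.90 · e^(0.0488 × 2/12) = 248.90 × 1.008166 = 250.9325
Value of long forward = (F − K)·e^(−rT) = (250.9325 − 254.91) · e^(−0.0488·2/12)
= -3.9775 × 0.991900 = -3.95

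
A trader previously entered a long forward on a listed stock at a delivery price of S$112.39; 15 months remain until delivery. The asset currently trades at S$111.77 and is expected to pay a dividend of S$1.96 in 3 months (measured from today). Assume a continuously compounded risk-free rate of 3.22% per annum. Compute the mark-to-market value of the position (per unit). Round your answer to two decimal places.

PV(remaining dividends) I = 1.96·e^(−0.0322·3/12) = 1.9443
Current forward F = (S − I)·e^(rT) = (111.77 − 1.9443)·e^(0.0322·15/12) = 109.8257 × 1.041071 = 114.3364
Value (long) = (F − K)·e^(−rT) = (114.3364 − 112.39) × 0.960549 = 1.8696
Value = S$1.87

S$1.87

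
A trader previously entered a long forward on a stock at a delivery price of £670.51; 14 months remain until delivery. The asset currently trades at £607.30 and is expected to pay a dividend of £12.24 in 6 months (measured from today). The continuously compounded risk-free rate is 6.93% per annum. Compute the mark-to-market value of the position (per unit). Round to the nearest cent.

-£22.96

PV(remaining dividends) I = 12.24·e^(−0.0693·6/12) = 11.8231
Current forward F = (S − I)·e^(rT) = (607.30 − 11.8231)·e^(0.0693·14/12) = 595.4769 × 1.084208 = 645.6208
Value (long) = (F − K)·e^(−rT) = (645.6208 − 670.51) × 0.922332 = -22.9561
Value = -£22.96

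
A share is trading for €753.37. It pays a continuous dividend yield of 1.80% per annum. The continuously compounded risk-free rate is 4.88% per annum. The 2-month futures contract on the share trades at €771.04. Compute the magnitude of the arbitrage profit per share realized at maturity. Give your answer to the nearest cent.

€13.79 per share

Fair futures: F* = S·e^(carry·T), with carry = (r − q) = 0.0488 − 0.0180 = 0.0308
F* = 753.37 · e^(0.0308 × 2/12) = 753.37 · e^0.005133 = 753.37 × 1.005146 = €757.2468
Market €771.04 > fair €757.2468: forward overpriced → cash-and-carry (buy spot, short the forward).
At maturity, profit = |F_mkt − F*| = |771.04 − 757.2468| = €13.79 per share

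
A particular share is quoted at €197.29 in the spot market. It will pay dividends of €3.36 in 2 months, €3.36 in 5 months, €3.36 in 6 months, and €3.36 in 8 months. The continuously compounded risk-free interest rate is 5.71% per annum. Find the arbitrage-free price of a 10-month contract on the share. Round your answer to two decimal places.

PV(dividends) I = 3.36·e^(−0.0571·2/12) + 3.36·e^(−0.0571·5/12) + 3.36·e^(−0.0571·6/12) + 3.36·e^(−0.0571·8/12)
I = 3.3282 + 3.2810 + 3.2654 + 3.2345 = 13.1091
F = (S − I)·e^(rT) = (197.29 − 13.1091) · e^(0.0571·10/12)
= 184.1809 · e^0.047583 = 184.1809 × 1.048733 = €193.16

€193.16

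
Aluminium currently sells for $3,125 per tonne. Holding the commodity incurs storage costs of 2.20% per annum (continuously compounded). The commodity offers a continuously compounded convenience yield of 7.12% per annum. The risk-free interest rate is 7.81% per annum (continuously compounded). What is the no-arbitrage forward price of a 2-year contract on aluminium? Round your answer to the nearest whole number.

$3,311 per tonne

Net carry = r + u − y = 0.0781 + 0.0220 − 0.0712 = 0.0289
F = S·e^((r+u−y)T) = 3125 · e^(0.0289 × 2) = 3125 · e^0.057800
= 3125 × 1.059503 = $3,311 per tonne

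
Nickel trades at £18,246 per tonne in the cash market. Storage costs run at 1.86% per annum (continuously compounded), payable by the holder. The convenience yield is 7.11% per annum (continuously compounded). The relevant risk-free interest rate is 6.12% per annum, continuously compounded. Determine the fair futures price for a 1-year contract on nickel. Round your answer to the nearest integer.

£18,405 per tonne

Net carry = r + u − y = 0.0612 + 0.0186 − 0.0711 = 0.0087
F = S·e^((r+u−y)T) = 18246 · e^(0.0087 × 1) = 18246 · e^0.008700
= 18246 × 1.008738 = £18,405 per tonne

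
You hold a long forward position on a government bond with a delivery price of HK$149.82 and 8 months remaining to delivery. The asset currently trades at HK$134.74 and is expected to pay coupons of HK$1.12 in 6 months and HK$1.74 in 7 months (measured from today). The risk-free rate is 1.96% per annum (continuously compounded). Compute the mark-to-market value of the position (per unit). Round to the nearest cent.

-HK$15.96

PV(remaining coupons) I = 1.12·e^(−0.0196·6/12) + 1.74·e^(−0.0196·7/12) = 2.8293
Current forward F = (S − I)·e^(rT) = (134.74 − 2.8293)·e^(0.0196·8/12) = 131.9107 × 1.013152 = 133.6456
Value (long) = (F − K)·e^(−rT) = (133.6456 − 149.82) × 0.987018 = -15.9644
Value = -HK$15.96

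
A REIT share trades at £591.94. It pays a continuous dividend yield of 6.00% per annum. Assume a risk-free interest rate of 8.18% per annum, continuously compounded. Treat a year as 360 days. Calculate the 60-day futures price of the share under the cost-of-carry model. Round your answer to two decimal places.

F = S·e^((r − q)T) = 591.94 · e^((0.0818 − 0.0600) × 60/360)
= 591.94 · e^0.003633 = 591.94 × 1.003640
F = £594.09

£594.09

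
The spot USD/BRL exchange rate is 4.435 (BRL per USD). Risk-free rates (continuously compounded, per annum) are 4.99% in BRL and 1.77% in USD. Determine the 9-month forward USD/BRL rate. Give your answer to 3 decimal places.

4.543

F = S·e^((r_BRL − r_USD)T) = 4.435 · e^((0.0499 − 0.0177) × 9/12)
= 4.435 · e^0.024150 = 4.435 × 1.024444
F = 4.543 BRL per USD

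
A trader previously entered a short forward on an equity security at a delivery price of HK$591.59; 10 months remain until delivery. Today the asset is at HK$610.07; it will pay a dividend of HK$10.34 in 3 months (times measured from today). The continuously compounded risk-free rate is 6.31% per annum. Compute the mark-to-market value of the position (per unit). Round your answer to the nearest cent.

PV(remaining dividends) I = 10.34·e^(−0.0631·3/12) = 10.1782
Current forward F = (S − I)·e^(rT) = (610.07 − 10.1782)·e^(0.0631·10/12) = 599.8918 × 1.053990 = 632.2800
Value (long) = (F − K)·e^(−rT) = (632.2800 − 591.59) × 0.948775 = 38.6057
Short position value = −(long value) = -HK$38.61

-HK$38.61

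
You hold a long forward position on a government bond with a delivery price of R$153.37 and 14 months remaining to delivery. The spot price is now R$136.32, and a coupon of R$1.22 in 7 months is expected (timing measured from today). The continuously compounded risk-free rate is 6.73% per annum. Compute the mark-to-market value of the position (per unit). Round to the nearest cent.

-R$6.64

PV(remaining coupons) I = 1.22·e^(−0.0673·7/12) = 1.1730
Current forward F = (S − I)·e^(rT) = (136.32 − 1.1730)·e^(0.0673·14/12) = 135.1470 × 1.081681 = 146.1859
Value (long) = (F − K)·e^(−rT) = (146.1859 − 153.37) × 0.924487 = -6.6416
Value = -R$6.64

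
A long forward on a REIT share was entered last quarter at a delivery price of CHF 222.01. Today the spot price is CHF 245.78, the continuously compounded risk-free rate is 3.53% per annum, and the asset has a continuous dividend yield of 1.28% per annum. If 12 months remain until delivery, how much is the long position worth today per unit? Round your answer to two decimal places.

CHF 28.34

Current fair forward for the remaining 12 months: F = S·e^((r − q)·T), (r − q) = 0.0353 − 0.0128 = 0.0225
F = 245.78 · e^(0.0225 × 12/12) = 245.78 × 1.022755 = 251.3727
Value of long forward = (F − K)·e^(−rT) = (251.3727 − 222.01) · e^(−0.0353·12/12)
= 29.3627 × 0.965316 = 28.34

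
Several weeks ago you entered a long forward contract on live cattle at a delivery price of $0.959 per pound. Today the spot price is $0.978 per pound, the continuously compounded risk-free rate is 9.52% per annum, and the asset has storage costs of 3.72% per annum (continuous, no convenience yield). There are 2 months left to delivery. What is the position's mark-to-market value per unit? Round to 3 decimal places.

$0.040 per pound

Current fair forward for the remaining 2 months: F = S·e^((r + u)·T), (r + u) = 0.0952 + 0.0372 = 0.1324
F = 0.978 · e^(0.1324 × 2/12) = 0.978 × 1.022312 = 0.9998
Value of long forward = (F − K)·e^(−rT) = (0.9998 − 0.959) · e^(−0.0952·2/12)
= 0.0408 × 0.984259 = 0.040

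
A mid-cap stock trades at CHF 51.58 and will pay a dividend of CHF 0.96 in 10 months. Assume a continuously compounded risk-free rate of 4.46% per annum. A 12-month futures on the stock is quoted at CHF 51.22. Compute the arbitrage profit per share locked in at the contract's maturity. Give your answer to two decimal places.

CHF 1.75 per share

PV(dividends) I = 0.96·e^(−0.0446·10/12) = 0.9250
Fair futures F* = (S − I)·e^(rT) = (51.58 − 0.9250)·e^0.044600 = 50.6550 × 1.045610 = 52.9654
Market CHF 51.22 < fair 52.9654: forward underpriced → reverse cash-and-carry (short the stock, invest proceeds at r, pay the dividends, go long the forward).
Profit at T = |F_mkt − F*| = |51.22 − 52.9654| = CHF 1.75 per share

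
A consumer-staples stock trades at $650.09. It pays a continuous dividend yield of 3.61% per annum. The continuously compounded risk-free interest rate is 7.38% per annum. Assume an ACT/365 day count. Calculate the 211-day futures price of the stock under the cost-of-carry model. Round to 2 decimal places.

$664.41

F = S·e^((r − q)T) = 650.09 · e^((0.0738 − 0.0361) × 211/365)
= 650.09 · e^0.021794 = 650.09 × 1.022033
F = $664.41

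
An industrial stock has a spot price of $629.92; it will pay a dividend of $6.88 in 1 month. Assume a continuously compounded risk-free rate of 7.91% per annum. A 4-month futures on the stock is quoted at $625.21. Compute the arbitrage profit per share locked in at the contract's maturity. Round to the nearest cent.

$14.52 per share

PV(dividends) I = 6.88·e^(−0.0791·1/12) = 6.8348
Fair futures F* = (S − I)·e^(rT) = (629.92 − 6.8348)·e^0.026367 = 623.0852 × 1.026718 = 639.7328
Market $625.21 < fair 639.7328: forward underpriced → reverse cash-and-carry (short the stock, invest proceeds at r, pay the dividends, go long the forward).
Profit at T = |F_mkt − F*| = |625.21 − 639.7328| = $14.52 per share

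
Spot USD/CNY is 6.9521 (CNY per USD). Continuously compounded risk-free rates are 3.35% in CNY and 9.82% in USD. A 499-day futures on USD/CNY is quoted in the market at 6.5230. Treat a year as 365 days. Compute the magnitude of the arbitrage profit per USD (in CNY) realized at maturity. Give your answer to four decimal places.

Fair futures: F* = S·e^(carry·T), with carry = (r_CNY − r_USD) = 0.0335 − 0.0982 = -0.0647
F* = 6.9521 · e^(-0.0647 × 499/365) = 6.9521 · e^-0.088453 = 6.9521 × 0.915346 = 6.3636
Market 6.5230 > fair 6.3636: forward overpriced → cash-and-carry (buy spot, short the forward).
At maturity, profit = |F_mkt − F*| = |6.5230 − 6.3636| = 0.1594 per USD (in CNY)

0.1594 per USD (in CNY)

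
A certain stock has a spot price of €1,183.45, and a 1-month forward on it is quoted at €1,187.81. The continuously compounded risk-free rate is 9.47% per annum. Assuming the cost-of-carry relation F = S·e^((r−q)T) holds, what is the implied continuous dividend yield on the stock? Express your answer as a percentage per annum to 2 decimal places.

From F = S·e^((r−q)T): (r − q) = ln(F/S)/T
ln(1187.81/1183.45) = ln(1.003684) = 0.003677
(r − q) = 0.003677 / (1/12) = 0.044124
q = r − ln(F/S)/T = 0.0947 − 0.044124 = 0.050576
q = 5.06%

5.06%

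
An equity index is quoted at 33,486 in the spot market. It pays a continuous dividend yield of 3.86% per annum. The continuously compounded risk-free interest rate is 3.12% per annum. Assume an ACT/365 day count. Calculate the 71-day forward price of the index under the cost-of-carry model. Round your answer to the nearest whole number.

33,438

F = S·e^((r − q)T) = 33486 · e^((0.0312 − 0.0386) × 71/365)
= 33486 · e^-0.001439 = 33486 × 0.998562
F = 33,438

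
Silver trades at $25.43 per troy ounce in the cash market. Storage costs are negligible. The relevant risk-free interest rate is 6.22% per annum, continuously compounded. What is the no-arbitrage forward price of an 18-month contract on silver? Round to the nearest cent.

$27.92 per troy ounce

F = S·e^(rT) = 25.43 · e^(0.0622 × 18/12) = 25.43 · e^0.093300
= 25.43 × 1.097791 = $27.92 per troy ounce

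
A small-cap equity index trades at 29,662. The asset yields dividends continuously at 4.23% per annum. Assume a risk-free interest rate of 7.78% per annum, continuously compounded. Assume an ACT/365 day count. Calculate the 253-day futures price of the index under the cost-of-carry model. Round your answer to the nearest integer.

F = S·e^((r − q)T) = 29662 · e^((0.0778 − 0.0423) × 253/365)
= 29662 · e^0.024607 = 29662 × 1.024912
F = 30,401

30,401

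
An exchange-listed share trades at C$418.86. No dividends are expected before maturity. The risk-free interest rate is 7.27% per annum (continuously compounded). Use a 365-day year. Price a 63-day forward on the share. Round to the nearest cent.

F = S·e^(rT) = 418.86 · e^(0.0727 × 63/365)
= 418.86 · e^0.012548 = 418.86 × 1.012627
F = C$424.15

C$424.15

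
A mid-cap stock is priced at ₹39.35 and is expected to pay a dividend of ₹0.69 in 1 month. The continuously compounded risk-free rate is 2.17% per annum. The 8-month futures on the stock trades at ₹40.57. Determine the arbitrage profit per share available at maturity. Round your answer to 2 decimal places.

₹1.35 per share

PV(dividends) I = 0.69·e^(−0.0217·1/12) = 0.6888
Fair futures F* = (S − I)·e^(rT) = (39.35 − 0.6888)·e^0.014467 = 38.6612 × 1.014572 = 39.2246
Market ₹40.57 > fair 39.2246: forward overpriced → cash-and-carry (borrow at r, buy the stock and collect the dividends, short the forward).
Profit at T = |F_mkt − F*| = |40.57 − 39.2246| = ₹1.35 per share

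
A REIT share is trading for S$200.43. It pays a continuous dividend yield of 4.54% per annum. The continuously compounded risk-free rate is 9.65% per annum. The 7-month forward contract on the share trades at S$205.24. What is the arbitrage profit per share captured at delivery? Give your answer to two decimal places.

S$1.25 per share

Fair forward: F* = S·e^(carry·T), with carry = (r − q) = 0.0965 − 0.0454 = 0.0511
F* = 200.43 · e^(0.0511 × 7/12) = 200.43 · e^0.029808 = 200.43 × 1.030257 = S$206.4944
Market S$205.24 < fair S$206.4944: forward underpriced → reverse cash-and-carry (short spot, go long the forward).
At maturity, profit = |F_mkt − F*| = |205.24 − 206.4944| = S$1.25 per share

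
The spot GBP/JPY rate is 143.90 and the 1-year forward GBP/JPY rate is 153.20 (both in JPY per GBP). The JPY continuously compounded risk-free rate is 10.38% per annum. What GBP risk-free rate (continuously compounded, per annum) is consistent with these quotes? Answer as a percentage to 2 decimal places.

F = S·e^((r_JPY − r_GBP)T) ⇒ r_GBP = r_JPY − ln(F/S)/T
ln(153.20/143.90) = 0.062626; /(1) = 0.062626
r_GBP = 0.1038 − 0.062626 = 0.041174
r_GBP = 4.12%

4.12%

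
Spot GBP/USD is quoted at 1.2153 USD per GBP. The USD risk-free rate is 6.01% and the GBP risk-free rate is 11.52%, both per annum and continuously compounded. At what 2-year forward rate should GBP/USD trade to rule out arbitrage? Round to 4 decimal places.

F = S·e^((r_USD − r_GBP)T) = 1.2153 · e^((0.0601 − 0.1152) × 2)
= 1.2153 · e^-0.110200 = 1.2153 × 0.895655
F = 1.0885 USD per GBP

1.0885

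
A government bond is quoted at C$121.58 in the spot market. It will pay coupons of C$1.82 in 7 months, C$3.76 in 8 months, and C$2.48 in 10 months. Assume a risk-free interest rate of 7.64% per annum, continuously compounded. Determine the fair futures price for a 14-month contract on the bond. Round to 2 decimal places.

C$124.56

PV(coupons) I = 1.82·e^(−0.0764·7/12) + 3.76·e^(−0.0764·8/12) + 2.48·e^(−0.0764·10/12)
I = 1.7407 + 3.5733 + 2.3270 = 7.6410
F = (S − I)·e^(rT) = (121.58 − 7.6410) · e^(0.0764·14/12)
= 113.9390 · e^0.089133 = 113.9390 × 1.093226 = C$124.56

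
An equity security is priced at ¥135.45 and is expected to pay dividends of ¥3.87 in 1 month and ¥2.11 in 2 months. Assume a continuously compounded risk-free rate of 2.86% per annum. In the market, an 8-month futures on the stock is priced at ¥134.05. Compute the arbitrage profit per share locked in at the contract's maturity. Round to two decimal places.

PV(dividends) I = 3.87·e^(−0.0286·1/12) + 2.11·e^(−0.0286·2/12) = 5.9608
Fair futures F* = (S − I)·e^(rT) = (135.45 − 5.9608)·e^0.019067 = 129.4892 × 1.019250 = 131.9819
Market ¥134.05 > fair 131.9819: forward overpriced → cash-and-carry (borrow at r, buy the stock and collect the dividends, short the forward).
Profit at T = |F_mkt − F*| = |134.05 − 131.9819| = ¥2.07 per share

¥2.07 per share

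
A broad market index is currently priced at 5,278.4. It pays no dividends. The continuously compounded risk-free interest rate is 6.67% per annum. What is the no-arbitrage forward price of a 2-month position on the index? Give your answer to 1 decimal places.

5,337.4

F = S·e^(rT) = 5278.4 · e^(0.0667 × 2/12)
= 5278.4 · e^0.011117 = 5278.4 × 1.011179
F = 5,337.4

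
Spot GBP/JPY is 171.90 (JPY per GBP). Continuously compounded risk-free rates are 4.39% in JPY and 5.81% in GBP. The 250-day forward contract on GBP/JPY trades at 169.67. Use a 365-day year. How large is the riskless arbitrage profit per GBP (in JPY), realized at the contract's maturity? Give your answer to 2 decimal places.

Fair forward: F* = S·e^(carry·T), with carry = (r_JPY − r_GBP) = 0.0439 − 0.0581 = -0.0142
F* = 171.90 · e^(-0.0142 × 250/365) = 171.90 · e^-0.009726 = 171.90 × 0.990321 = 170.2362
Market 169.67 < fair 170.2362: forward underpriced → reverse cash-and-carry (short spot, go long the forward).
At maturity, profit = |F_mkt − F*| = |169.67 − 170.2362| = 0.57 per GBP (in JPY)

0.57 per GBP (in JPY)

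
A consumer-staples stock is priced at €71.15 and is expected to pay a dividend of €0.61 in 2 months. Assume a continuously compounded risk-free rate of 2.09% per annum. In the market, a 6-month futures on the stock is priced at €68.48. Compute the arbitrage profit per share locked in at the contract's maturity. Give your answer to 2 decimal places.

PV(dividends) I = 0.61·e^(−0.0209·2/12) = 0.6079
Fair futures F* = (S − I)·e^(rT) = (71.15 − 0.6079)·e^0.010450 = 70.5421 × 1.010505 = 71.2831
Market €68.48 < fair 71.2831: forward underpriced → reverse cash-and-carry (short the stock, invest proceeds at r, pay the dividends, go long the forward).
Profit at T = |F_mkt − F*| = |68.48 − 71.2831| = €2.80 per share

€2.80 per share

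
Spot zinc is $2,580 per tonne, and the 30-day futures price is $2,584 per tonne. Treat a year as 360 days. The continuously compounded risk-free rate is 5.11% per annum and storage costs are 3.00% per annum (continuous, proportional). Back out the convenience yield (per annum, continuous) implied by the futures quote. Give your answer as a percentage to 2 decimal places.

F = S·e^((r+u−y)T) ⇒ (r+u−y) = ln(F/S)/T
ln(2584/2580) = 0.001549; /T ⇒ 0.018588
y = r + u − ln(F/S)/T = 0.0511 + 0.0300 − 0.018588 = 0.062512
y = 6.25%

6.25%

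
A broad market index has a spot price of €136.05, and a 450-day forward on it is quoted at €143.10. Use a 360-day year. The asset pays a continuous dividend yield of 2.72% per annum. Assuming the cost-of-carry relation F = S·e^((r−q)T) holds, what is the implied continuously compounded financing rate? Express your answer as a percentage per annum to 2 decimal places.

From F = S·e^((r−q)T): (r − q) = ln(F/S)/T
ln(143.10/136.05) = ln(1.051819) = 0.050521
(r − q) = 0.050521 / (450/360) = 0.040417
r = ln(F/S)/T + q = 0.040417 + 0.0272 = 0.067617
r = 6.76%

6.76%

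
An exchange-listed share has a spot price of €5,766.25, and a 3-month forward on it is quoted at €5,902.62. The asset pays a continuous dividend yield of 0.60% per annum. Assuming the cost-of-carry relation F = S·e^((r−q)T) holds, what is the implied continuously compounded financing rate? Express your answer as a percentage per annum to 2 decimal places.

From F = S·e^((r−q)T): (r − q) = ln(F/S)/T
ln(5902.62/5766.25) = ln(1.023650) = 0.023375
(r − q) = 0.023375 / (3/12) = 0.093500
r = ln(F/S)/T + q = 0.093500 + 0.0060 = 0.099500
r = 9.95%

9.95%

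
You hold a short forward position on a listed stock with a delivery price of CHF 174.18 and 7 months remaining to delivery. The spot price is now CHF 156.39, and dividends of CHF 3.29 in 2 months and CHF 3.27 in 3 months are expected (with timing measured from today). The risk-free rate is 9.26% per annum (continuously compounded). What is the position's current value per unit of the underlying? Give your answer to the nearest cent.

CHF 15.07

PV(remaining dividends) I = 3.29·e^(−0.0926·2/12) + 3.27·e^(−0.0926·3/12) = 6.4348
Current forward F = (S − I)·e^(rT) = (156.39 − 6.4348)·e^(0.0926·7/12) = 149.9552 × 1.055502 = 158.2780
Value (long) = (F − K)·e^(−rT) = (158.2780 − 174.18) × 0.947416 = -15.0658
Short position value = −(long value) = CHF 15.07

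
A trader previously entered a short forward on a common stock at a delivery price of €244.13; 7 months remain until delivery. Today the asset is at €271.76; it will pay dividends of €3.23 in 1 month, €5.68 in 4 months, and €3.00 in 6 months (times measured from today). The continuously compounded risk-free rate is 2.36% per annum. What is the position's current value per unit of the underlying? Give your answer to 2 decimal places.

PV(remaining dividends) I = 3.23·e^(−0.0236·1/12) + 5.68·e^(−0.0236·4/12) + 3.00·e^(−0.0236·6/12) = 11.8240
Current forward F = (S − I)·e^(rT) = (271.76 − 11.8240)·e^(0.0236·7/12) = 259.9360 × 1.013862 = 263.5392
Value (long) = (F − K)·e^(−rT) = (263.5392 − 244.13) × 0.986328 = 19.1438
Short position value = −(long value) = -€19.14

-€19.14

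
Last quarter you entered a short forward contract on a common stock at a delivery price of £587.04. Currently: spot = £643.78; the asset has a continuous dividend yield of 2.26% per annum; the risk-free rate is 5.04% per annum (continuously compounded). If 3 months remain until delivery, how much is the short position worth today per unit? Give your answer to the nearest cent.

-£60.46

Current fair forward for the remaining 3 months: F = S·e^((r − q)·T), (r − q) = 0.0504 − 0.0226 = 0.0278
F = 643.78 · e^(0.0278 × 3/12) = 643.78 × 1.006974 = 648.2697
Value of long forward = (F − K)·e^(−rT) = (648.2697 − 587.04) · e^(−0.0504·3/12)
= 61.2297 × 0.987479 = 60.46
Short position value = −(long value) = -£60.46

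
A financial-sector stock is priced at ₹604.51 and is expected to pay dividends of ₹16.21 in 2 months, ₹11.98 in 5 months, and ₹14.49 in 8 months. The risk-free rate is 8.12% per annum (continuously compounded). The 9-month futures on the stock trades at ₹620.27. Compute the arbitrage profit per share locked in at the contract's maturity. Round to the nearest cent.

₹21.69 per share

PV(dividends) I = 16.21·e^(−0.0812·2/12) + 11.98·e^(−0.0812·5/12) + 14.49·e^(−0.0812·8/12) = 41.3000
Fair futures F* = (S − I)·e^(rT) = (604.51 − 41.3000)·e^0.060900 = 563.2100 × 1.062793 = 598.5756
Market ₹620.27 > fair 598.5756: forward overpriced → cash-and-carry (borrow at r, buy the stock and collect the dividends, short the forward).
Profit at T = |F_mkt − F*| = |620.27 − 598.5756| = ₹21.69 per share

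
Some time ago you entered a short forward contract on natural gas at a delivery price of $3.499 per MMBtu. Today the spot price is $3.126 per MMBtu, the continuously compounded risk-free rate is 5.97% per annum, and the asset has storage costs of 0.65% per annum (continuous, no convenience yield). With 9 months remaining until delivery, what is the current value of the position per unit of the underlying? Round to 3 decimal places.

Current fair forward for the remaining 9 months: F = S·e^((r + u)·T), (r + u) = 0.0597 + 0.0065 = 0.0662
F = 3.126 · e^(0.0662 × 9/12) = 3.126 × 1.050903 = 3.2851
Value of long forward = (F − K)·e^(−rT) = (3.2851 − 3.499) · e^(−0.0597·9/12)
= -0.2139 × 0.956213 = -0.205
Short position value = −(long value) = $0.205

$0.205 per MMBtu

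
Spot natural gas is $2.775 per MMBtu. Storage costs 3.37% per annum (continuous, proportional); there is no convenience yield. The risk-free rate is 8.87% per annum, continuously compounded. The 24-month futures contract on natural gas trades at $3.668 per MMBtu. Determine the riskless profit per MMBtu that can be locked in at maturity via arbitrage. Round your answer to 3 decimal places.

Fair futures: F* = S·e^(carry·T), with carry = (r + u) = 0.0887 + 0.0337 = 0.1224
F* = 2.775 · e^(0.1224 × 24/12) = 2.775 · e^0.244800 = 2.775 × 1.277366 = $3.5447
Market $3.668 > fair $3.5447: forward overpriced → cash-and-carry (buy spot, short the forward).
At maturity, profit = |F_mkt − F*| = |3.668 − 3.5447| = $0.123 per MMBtu

$0.123 per MMBtu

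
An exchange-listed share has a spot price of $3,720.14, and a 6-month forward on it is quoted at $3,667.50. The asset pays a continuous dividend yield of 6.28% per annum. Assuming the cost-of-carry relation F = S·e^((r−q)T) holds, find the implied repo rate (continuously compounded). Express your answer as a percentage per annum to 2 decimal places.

From F = S·e^((r−q)T): (r − q) = ln(F/S)/T
ln(3667.50/3720.14) = ln(0.985850) = -0.014251
(r − q) = -0.014251 / (6/12) = -0.028502
r = ln(F/S)/T + q = -0.028502 + 0.0628 = 0.034298
r = 3.43%

3.43%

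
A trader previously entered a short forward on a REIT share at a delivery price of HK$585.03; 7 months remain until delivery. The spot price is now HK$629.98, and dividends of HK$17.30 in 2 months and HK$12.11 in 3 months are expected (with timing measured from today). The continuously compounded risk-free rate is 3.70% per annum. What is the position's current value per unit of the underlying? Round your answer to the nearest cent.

PV(remaining dividends) I = 17.30·e^(−0.0370·2/12) + 12.11·e^(−0.0370·3/12) = 29.1921
Current forward F = (S − I)·e^(rT) = (629.98 − 29.1921)·e^(0.0370·7/12) = 600.7879 × 1.021818 = 613.8959
Value (long) = (F − K)·e^(−rT) = (613.8959 − 585.03) × 0.978648 = 28.2496
Short position value = −(long value) = -HK$28.25

-HK$28.25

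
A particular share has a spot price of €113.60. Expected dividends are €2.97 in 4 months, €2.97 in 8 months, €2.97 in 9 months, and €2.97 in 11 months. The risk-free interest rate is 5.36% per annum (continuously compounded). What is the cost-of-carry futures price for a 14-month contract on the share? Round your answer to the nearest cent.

PV(dividends) I = 2.97·e^(−0.0536·4/12) + 2.97·e^(−0.0536·8/12) + 2.97·e^(−0.0536·9/12) + 2.97·e^(−0.0536·11/12)
I = 2.9174 + 2.8657 + 2.8530 + 2.8276 = 11.4637
F = (S − I)·e^(rT) = (113.60 − 11.4637) · e^(0.0536·14/12)
= 102.1363 · e^0.062533 = 102.1363 × 1.064530 = €108.73

€108.73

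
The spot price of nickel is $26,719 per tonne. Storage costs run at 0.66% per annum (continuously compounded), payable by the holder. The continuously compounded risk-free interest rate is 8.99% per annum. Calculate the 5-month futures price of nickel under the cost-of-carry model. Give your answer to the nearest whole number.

$27,815 per tonne

Net carry = r + u − y = 0.0899 + 0.0066 − 0.0000 = 0.0965
F = S·e^((r+u−y)T) = 26719 · e^(0.0965 × 5/12) = 26719 · e^0.040208
= 26719 × 1.041027 = $27,815 per tonne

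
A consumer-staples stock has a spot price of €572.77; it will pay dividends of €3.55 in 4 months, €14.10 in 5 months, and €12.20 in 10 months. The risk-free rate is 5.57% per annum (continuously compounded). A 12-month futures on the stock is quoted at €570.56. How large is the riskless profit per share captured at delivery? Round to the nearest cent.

PV(dividends) I = 3.55·e^(−0.0557·4/12) + 14.10·e^(−0.0557·5/12) + 12.20·e^(−0.0557·10/12) = 28.9079
Fair futures F* = (S − I)·e^(rT) = (572.77 − 28.9079)·e^0.055700 = 543.8621 × 1.057280 = 575.0145
Market €570.56 < fair 575.0145: forward underpriced → reverse cash-and-carry (short the stock, invest proceeds at r, pay the dividends, go long the forward).
Profit at T = |F_mkt − F*| = |570.56 − 575.0145| = €4.45 per share

€4.45 per share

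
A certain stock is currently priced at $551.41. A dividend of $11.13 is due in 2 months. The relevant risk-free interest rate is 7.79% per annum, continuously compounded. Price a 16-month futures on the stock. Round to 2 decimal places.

PV(dividends) I = 11.13·e^(−0.0779·2/12)
I = 10.9864
F = (S − I)·e^(rT) = (551.41 − 10.9864) · e^(0.0779·16/12)
= 540.4236 · e^0.103867 = 540.4236 × 1.109453 = $599.57

$599.57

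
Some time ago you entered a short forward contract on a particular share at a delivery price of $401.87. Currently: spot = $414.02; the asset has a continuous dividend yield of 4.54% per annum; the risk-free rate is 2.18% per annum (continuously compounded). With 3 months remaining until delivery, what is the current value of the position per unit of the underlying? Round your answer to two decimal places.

Current fair forward for the remaining 3 months: F = S·e^((r − q)·T), (r − q) = 0.0218 − 0.0454 = -0.0236
F = 414.02 · e^(-0.0236 × 3/12) = 414.02 × 0.994117 = 411.5843
Value of long forward = (F − K)·e^(−rT) = (411.5843 − 401.87) · e^(−0.0218·3/12)
= 9.7143 × 0.994565 = 9.66
Short position value = −(long value) = -$9.66

-$9.66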